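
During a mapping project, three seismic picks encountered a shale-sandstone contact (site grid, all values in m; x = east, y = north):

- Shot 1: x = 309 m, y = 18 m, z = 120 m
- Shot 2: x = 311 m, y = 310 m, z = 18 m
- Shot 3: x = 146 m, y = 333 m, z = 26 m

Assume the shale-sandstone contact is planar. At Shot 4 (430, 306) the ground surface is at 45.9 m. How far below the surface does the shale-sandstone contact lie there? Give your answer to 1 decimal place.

Let the plane be z = a·x + b·y + c.
Shot 2−Shot 1: 2a + 292b = −102;  Shot 3−Shot 1: −163a + 315b = −94.
Solving gives a = −0.09708, b = −0.34865.
Then c = 120 − a·309 − b·18 = 156.27.
At (430, 306): z_contact = −41.75 − 106.69 + 156.27 = 7.84 m.
Depth below ground = 45.9 − 7.84 = 38.1 m.

38.1 m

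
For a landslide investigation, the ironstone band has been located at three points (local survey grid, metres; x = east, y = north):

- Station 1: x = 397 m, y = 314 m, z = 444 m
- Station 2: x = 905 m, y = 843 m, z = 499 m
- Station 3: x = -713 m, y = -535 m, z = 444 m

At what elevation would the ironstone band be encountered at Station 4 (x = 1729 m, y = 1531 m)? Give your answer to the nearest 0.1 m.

521.6 m

Let the plane be z = a·x + b·y + c.
Station 2−Station 1: 508a + 529b = 55;  Station 3−Station 1: −1110a − 849b = 0.
Solving gives a = −0.299523, b = 0.391602.
Then c = 444 − a·397 − b·314 = 439.95.
At (1729, 1531): z = −517.9 + 599.5 + 439.95 = 521.6 m.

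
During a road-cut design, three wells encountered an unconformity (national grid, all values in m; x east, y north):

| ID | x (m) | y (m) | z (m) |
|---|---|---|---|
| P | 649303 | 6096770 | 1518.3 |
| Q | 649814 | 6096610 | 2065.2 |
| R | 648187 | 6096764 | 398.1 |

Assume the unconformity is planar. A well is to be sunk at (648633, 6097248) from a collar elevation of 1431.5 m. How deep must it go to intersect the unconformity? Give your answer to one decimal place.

686.3 m

Let the plane be z = a·x + b·y + c.
Q−P: 511a − 160b = 546.9;  R−P: −1116a − 6b = −1120.2.
Solving gives a = 1.004885864, b = −0.208770771.
Then c = 1518.3 − a·649303 − b·6096770 = 621870.27.
At (648633, 6097248): z_contact = 651802.13 − 1272927.16 + 621870.27 = 745.23 m.
Depth below ground = 1431.5 − 745.23 = 686.3 m.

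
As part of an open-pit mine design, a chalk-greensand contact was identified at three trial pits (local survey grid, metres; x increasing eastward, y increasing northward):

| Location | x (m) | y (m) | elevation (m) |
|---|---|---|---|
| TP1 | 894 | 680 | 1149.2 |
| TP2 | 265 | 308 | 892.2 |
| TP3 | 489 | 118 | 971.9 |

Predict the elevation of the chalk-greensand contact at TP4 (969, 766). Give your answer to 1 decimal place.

Let the plane be z = a·x + b·y + c.
TP2−TP1: −629a − 372b = −257;  TP3−TP1: −405a − 562b = −177.3.
Solving gives a = 0.38690, b = 0.03666.
Then c = 1149.2 − a·894 − b·680 = 778.38.
At (969, 766): z = 374.9 + 28.1 + 778.38 = 1181.4 m.

1181.4 m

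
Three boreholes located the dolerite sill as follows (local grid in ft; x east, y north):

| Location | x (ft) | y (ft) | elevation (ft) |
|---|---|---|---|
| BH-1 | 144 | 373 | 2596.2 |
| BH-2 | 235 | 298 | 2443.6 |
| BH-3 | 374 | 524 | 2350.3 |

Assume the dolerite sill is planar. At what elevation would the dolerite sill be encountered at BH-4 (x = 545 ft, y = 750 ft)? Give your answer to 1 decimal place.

Let the plane be z = a·x + b·y + c.
BH-2−BH-1: 91a − 75b = −152.6;  BH-3−BH-1: 230a + 151b = −245.9.
Solving gives a = −1.33862, b = 0.41048.
Then c = 2596.2 − a·144 − b·373 = 2635.85.
At (545, 750): z = −729.5 + 307.9 + 2635.85 = 2214.2 ft.

2214.2 ft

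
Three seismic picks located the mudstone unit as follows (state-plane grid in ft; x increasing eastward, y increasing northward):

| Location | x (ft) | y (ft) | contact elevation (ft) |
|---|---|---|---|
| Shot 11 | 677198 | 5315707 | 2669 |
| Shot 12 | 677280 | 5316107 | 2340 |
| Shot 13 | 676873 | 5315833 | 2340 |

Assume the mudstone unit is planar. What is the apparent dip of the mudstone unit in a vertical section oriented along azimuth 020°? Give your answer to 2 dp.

Let the plane be z = a·x + b·y + c.
Shot 12−Shot 11: 82a + 400b = −329;  Shot 13−Shot 11: −325a + 126b = −329.
Solving gives a = 0.64238, b = −0.95419.
Unit vector along 020° is (sin 20°, cos 20°) = (0.3420, 0.9397).
Slope in that direction = a·(0.3420) + b·(0.9397) = −0.67694.
Apparent dip = arctan|0.67694| = 34.10° (true dip is 49.0°, so apparent ≤ true as expected).

34.10°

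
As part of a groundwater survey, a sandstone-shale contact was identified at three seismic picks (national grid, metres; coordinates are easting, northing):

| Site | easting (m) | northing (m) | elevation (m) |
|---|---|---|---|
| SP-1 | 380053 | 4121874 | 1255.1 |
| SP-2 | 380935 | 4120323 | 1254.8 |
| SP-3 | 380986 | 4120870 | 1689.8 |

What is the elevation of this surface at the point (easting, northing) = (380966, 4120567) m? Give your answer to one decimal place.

Two edge vectors: SP-1→SP-2 = (882, -1551, -0.3), SP-1→SP-3 = (933, -1004, 434.7).
Normal n = (SP-1→SP-2) × (SP-1→SP-3) = (-674520.9, -383685.3, 561555).
So ∂z/∂easting = −n_x/n_z = 1.201166226 and ∂z/∂northing = −n_y/n_z = 0.683255069.
Intercept c from SP-1: 1255.1 − 456506.83 − 2816291.30 = −3271543.03.
At (380966, 4120567): z = 457603.5 + 2815398.3 − 3271543.03 = 1458.8 m.

1458.8 m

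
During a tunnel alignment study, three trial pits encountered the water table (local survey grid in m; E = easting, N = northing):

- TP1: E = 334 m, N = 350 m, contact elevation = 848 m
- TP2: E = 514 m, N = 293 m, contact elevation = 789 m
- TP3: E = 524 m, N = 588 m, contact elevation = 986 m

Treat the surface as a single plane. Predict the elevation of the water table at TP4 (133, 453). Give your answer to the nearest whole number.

940 m

Let the plane be z = a·E + b·N + c.
TP2−TP1: 180a − 57b = −59;  TP3−TP1: 190a + 238b = 138.
Solving gives a = −0.11507, b = 0.67170.
Then c = 848 − a·334 − b·350 = 651.34.
At (133, 453): z = −15.3 + 304.3 + 651.34 = 940.3 m.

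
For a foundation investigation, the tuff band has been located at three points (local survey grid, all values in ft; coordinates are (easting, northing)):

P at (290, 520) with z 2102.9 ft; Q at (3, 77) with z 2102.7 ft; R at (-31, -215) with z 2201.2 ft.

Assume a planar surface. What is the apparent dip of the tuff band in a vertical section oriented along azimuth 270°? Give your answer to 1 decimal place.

Let the plane be z = a·E + b·N + c.
Q−P: −287a − 443b = −0.2;  R−P: −321a − 735b = 98.3.
Solving gives a = 0.63562, b = −0.41134.
Unit vector along 270° is (sin 270°, cos 270°) = (-1.0000, -0.0000).
Slope in that direction = a·(-1.0000) + b·(-0.0000) = −0.63562.
Apparent dip = arctan|0.63562| = 32.4° (true dip is 37.1°, so apparent ≤ true as expected).

32.4°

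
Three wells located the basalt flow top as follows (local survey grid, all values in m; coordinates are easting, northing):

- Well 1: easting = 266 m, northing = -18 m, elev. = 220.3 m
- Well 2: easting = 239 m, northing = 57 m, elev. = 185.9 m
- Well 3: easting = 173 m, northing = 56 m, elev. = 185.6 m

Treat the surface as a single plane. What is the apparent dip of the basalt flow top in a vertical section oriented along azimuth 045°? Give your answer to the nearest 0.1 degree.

Two edge vectors: Well 1→Well 2 = (-27, 75, -34.4), Well 1→Well 3 = (-93, 74, -34.7).
Normal n = (Well 1→Well 2) × (Well 1→Well 3) = (-56.9, 2262.3, 4977).
So ∂z/∂easting = −n_x/n_z = 0.01143 and ∂z/∂northing = −n_y/n_z = −0.45455.
Unit vector along 045° is (sin 45°, cos 45°) = (0.7071, 0.7071).
Slope in that direction = a·(0.7071) + b·(0.7071) = −0.31333.
Apparent dip = arctan|0.31333| = 17.4° (true dip is 24.5°, so apparent ≤ true as expected).

17.4°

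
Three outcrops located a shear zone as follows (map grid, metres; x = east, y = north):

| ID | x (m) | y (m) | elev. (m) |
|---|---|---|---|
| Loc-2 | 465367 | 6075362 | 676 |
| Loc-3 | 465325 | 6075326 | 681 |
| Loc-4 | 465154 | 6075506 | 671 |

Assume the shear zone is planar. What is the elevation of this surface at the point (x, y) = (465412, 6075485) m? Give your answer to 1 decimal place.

662.8 m

Two edge vectors: Loc-2→Loc-3 = (-42, -36, 5), Loc-2→Loc-4 = (-213, 144, -5).
Normal n = (Loc-2→Loc-3) × (Loc-2→Loc-4) = (-540, -1275, -13716).
So ∂z/∂x = −n_x/n_z = −0.039370079 and ∂z/∂y = −n_y/n_z = −0.092957130.
Intercept c from Loc-2: 676 + 18321.54 + 564748.22 = 583745.75.
At (465412, 6075485): z = −18323.3 − 564759.7 + 583745.75 = 662.8 m.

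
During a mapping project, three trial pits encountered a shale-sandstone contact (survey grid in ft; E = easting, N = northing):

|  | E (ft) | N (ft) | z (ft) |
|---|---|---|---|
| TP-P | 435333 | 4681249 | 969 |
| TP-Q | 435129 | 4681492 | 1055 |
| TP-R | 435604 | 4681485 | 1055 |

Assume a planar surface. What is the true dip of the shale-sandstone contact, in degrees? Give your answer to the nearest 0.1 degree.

Let the plane be z = a·E + b·N + c.
TP-Q−TP-P: −204a + 243b = 86;  TP-R−TP-P: 271a + 236b = 86.
Solving gives a = 0.00528, b = 0.35834.
Gradient magnitude |∇z| = √(a² + b²) = √(0.00003 + 0.12841) = 0.35838.
True dip = arctan(0.35838) = 19.7°, dipping toward S (azimuth ≈ 181°).

19.7°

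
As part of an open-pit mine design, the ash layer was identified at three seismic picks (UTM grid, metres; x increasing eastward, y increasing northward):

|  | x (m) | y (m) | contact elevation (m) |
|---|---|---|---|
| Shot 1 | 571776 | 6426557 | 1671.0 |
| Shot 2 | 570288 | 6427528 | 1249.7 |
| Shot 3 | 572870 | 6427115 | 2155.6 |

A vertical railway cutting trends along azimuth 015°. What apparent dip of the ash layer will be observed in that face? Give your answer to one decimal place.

12.9°

Two edge vectors: Shot 1→Shot 2 = (-1488, 971, -421.3), Shot 1→Shot 3 = (1094, 558, 484.6).
Normal n = (Shot 1→Shot 2) × (Shot 1→Shot 3) = (705632, 260182.6, -1892578).
So ∂z/∂x = −n_x/n_z = 0.37284 and ∂z/∂y = −n_y/n_z = 0.13748.
Unit vector along 015° is (sin 15°, cos 15°) = (0.2588, 0.9659).
Slope in that direction = a·(0.2588) + b·(0.9659) = 0.22929.
Apparent dip = arctan|0.22929| = 12.9° (true dip is 21.7°, so apparent ≤ true as expected).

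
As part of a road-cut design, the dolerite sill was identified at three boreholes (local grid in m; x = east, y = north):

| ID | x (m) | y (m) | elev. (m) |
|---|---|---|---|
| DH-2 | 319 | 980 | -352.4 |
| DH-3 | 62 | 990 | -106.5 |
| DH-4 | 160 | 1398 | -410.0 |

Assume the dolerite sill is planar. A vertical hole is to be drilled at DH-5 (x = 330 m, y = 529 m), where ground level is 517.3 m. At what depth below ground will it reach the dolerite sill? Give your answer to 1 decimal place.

650.8 m

Two edge vectors: DH-2→DH-3 = (-257, 10, 245.9), DH-2→DH-4 = (-159, 418, -57.6).
Normal n = (DH-2→DH-3) × (DH-2→DH-4) = (-103362.2, -53901.3, -105836).
So ∂z/∂x = −n_x/n_z = −0.976626 and ∂z/∂y = −n_y/n_z = −0.509291.
Intercept c from DH-2: -352.4 + 311.54 + 499.10 = 458.25.
At (330, 529): z_contact = −322.29 − 269.41 + 458.25 = -133.45 m.
Depth below ground = 517.3 − (-133.45) = 650.8 m.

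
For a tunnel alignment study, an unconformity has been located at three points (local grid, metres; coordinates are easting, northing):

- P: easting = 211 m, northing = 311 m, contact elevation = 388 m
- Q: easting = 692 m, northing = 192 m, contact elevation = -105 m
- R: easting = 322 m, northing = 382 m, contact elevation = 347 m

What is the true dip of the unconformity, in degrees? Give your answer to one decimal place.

48.3°

Two edge vectors: P→Q = (481, -119, -493), P→R = (111, 71, -41).
Normal n = (P→Q) × (P→R) = (39882, -35002, 47360).
So ∂z/∂easting = −n_x/n_z = −0.84210 and ∂z/∂northing = −n_y/n_z = 0.73906.
Gradient magnitude |∇z| = √(a² + b²) = √(0.70914 + 0.54621) = 1.12042.
True dip = arctan(1.12042) = 48.3°, dipping toward SE (azimuth ≈ 131°).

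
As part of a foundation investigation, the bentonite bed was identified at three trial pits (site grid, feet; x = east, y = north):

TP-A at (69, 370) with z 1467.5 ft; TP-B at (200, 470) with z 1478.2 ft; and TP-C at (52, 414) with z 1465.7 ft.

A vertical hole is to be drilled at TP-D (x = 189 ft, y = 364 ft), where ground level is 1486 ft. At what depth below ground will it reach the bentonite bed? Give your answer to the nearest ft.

8 ft

Let the plane be z = a·x + b·y + c.
TP-B−TP-A: 131a + 100b = 10.7;  TP-C−TP-A: −17a + 44b = −1.8.
Solving gives a = 0.08719, b = −0.00722.
Then c = 1467.5 − a·69 − b·370 = 1464.16.
At (189, 364): z_contact = 16.5 − 2.6 + 1464.16 = 1478.0 ft.
Depth below ground = 1486 − 1478.0 = 8 ft.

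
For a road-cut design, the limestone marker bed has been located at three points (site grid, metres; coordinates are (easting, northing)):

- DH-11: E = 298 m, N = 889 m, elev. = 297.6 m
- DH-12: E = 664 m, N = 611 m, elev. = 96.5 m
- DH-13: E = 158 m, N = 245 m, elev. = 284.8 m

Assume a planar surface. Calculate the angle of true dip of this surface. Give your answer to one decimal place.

25.4°

Let the plane be z = a·E + b·N + c.
DH-12−DH-11: 366a − 278b = −201.1;  DH-13−DH-11: −140a − 644b = −12.8.
Solving gives a = −0.45863, b = 0.11958.
Gradient magnitude |∇z| = √(a² + b²) = √(0.21034 + 0.01430) = 0.47396.
True dip = arctan(0.47396) = 25.4°, dipping toward ESE (azimuth ≈ 105°).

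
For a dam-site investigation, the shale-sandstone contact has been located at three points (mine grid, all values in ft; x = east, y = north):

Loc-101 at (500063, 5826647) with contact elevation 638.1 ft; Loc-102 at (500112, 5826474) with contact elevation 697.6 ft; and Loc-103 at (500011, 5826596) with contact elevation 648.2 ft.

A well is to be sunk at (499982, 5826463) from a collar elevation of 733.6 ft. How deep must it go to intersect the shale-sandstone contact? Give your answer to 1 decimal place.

47.1 ft

Two edge vectors: Loc-101→Loc-102 = (49, -173, 59.5), Loc-101→Loc-103 = (-52, -51, 10.1).
Normal n = (Loc-101→Loc-102) × (Loc-101→Loc-103) = (1287.2, -3588.9, -11495).
So ∂z/∂x = −n_x/n_z = 0.111979121 and ∂z/∂y = −n_y/n_z = −0.312214006.
Intercept c from Loc-101: 638.1 − 55996.62 + 1819160.80 = 1763802.29.
At (499982, 5826463): z_contact = 55987.55 − 1819103.35 + 1763802.29 = 686.48 ft.
Depth below ground = 733.6 − 686.48 = 47.1 ft.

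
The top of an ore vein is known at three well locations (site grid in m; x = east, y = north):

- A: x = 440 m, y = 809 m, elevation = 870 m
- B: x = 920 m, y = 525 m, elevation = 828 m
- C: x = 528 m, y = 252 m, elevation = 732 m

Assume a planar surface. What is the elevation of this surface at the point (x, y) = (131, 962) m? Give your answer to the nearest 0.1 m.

889.3 m

Two edge vectors: A→B = (480, -284, -42), A→C = (88, -557, -138).
Normal n = (A→B) × (A→C) = (15798, 62544, -242368).
So ∂z/∂x = −n_x/n_z = 0.06518 and ∂z/∂y = −n_y/n_z = 0.25805.
Intercept c from A: 870 − 28.68 − 208.77 = 632.55.
At (131, 962): z = 8.5 + 248.2 + 632.55 = 889.3 m.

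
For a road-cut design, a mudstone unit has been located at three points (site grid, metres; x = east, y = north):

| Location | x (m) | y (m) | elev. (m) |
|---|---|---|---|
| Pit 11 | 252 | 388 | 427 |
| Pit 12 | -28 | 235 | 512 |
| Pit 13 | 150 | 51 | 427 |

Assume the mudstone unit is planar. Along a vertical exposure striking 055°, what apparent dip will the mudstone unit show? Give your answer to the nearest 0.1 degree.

Two edge vectors: Pit 11→Pit 12 = (-280, -153, 85), Pit 11→Pit 13 = (-102, -337, 0).
Normal n = (Pit 11→Pit 12) × (Pit 11→Pit 13) = (28645, -8670, 78754).
So ∂z/∂x = −n_x/n_z = −0.36373 and ∂z/∂y = −n_y/n_z = 0.11009.
Unit vector along 055° is (sin 55°, cos 55°) = (0.8192, 0.5736).
Slope in that direction = a·(0.8192) + b·(0.5736) = −0.23480.
Apparent dip = arctan|0.23480| = 13.2° (true dip is 20.8°, so apparent ≤ true as expected).

13.2°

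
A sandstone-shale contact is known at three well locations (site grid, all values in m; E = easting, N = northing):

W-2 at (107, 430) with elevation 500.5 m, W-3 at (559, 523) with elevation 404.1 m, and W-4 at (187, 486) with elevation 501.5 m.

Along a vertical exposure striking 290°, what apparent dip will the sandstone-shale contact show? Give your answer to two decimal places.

23.99°

Two edge vectors: W-2→W-3 = (452, 93, -96.4), W-2→W-4 = (80, 56, 1).
Normal n = (W-2→W-3) × (W-2→W-4) = (5491.4, -8164, 17872).
So ∂z/∂E = −n_x/n_z = −0.30726 and ∂z/∂N = −n_y/n_z = 0.45680.
Unit vector along 290° is (sin 290°, cos 290°) = (-0.9397, 0.3420).
Slope in that direction = a·(-0.9397) + b·(0.3420) = 0.44497.
Apparent dip = arctan|0.44497| = 23.99° (true dip is 28.8°, so apparent ≤ true as expected).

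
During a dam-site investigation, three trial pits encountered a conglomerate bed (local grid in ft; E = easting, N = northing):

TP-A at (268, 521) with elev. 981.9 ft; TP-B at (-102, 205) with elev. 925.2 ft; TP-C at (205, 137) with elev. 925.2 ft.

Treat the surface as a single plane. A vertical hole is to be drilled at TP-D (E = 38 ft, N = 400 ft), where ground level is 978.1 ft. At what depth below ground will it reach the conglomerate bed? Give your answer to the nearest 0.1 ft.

Two edge vectors: TP-A→TP-B = (-370, -316, -56.7), TP-A→TP-C = (-63, -384, -56.7).
Normal n = (TP-A→TP-B) × (TP-A→TP-C) = (-3855.6, -17406.9, 122172).
So ∂z/∂E = −n_x/n_z = 0.03156 and ∂z/∂N = −n_y/n_z = 0.14248.
Intercept c from TP-A: 981.9 − 8.46 − 74.23 = 899.21.
At (38, 400): z_contact = 1.20 + 56.99 + 899.21 = 957.40 ft.
Depth below ground = 978.1 − 957.40 = 20.7 ft.

20.7 ft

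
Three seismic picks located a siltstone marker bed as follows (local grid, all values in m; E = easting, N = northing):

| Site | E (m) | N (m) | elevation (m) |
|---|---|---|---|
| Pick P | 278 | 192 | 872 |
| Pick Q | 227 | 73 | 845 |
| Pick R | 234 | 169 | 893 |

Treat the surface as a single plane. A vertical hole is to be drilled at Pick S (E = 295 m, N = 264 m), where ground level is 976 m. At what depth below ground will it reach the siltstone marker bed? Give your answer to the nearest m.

Let the plane be z = a·E + b·N + c.
Pick Q−Pick P: −51a − 119b = −27;  Pick R−Pick P: −44a − 23b = 21.
Solving gives a = −0.76791, b = 0.55599.
Then c = 872 − a·278 − b·192 = 978.73.
At (295, 264): z_contact = −226.5 + 146.8 + 978.73 = 899.0 m.
Depth below ground = 976 − 899.0 = 77 m.

77 m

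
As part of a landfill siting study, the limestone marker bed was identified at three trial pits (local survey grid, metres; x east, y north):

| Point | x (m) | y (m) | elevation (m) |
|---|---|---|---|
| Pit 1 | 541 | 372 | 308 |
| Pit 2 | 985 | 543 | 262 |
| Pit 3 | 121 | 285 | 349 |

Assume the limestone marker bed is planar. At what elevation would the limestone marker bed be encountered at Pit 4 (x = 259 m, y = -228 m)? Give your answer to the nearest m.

354 m

Let the plane be z = a·x + b·y + c.
Pit 2−Pit 1: 444a + 171b = −46;  Pit 3−Pit 1: −420a − 87b = 41.
Solving gives a = −0.09065, b = −0.03362.
Then c = 308 − a·541 − b·372 = 369.55.
At (259, -228): z = −23.5 + 7.7 + 369.55 = 353.7 m.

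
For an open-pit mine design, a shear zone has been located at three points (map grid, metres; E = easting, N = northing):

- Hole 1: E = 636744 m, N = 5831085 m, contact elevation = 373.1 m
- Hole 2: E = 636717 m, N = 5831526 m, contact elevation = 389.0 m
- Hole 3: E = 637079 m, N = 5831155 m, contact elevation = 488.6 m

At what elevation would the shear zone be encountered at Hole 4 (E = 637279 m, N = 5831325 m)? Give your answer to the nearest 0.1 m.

Let the plane be z = a·E + b·N + c.
Hole 2−Hole 1: −27a + 441b = 15.9;  Hole 3−Hole 1: 335a + 70b = 115.5.
Solving gives a = 0.332982456, b = 0.056441103.
Then c = 373.1 − a·636744 − b·5831085 = −540764.35.
At (637279, 5831325): z = 212202.7 + 329126.4 − 540764.35 = 564.8 m.

564.8 m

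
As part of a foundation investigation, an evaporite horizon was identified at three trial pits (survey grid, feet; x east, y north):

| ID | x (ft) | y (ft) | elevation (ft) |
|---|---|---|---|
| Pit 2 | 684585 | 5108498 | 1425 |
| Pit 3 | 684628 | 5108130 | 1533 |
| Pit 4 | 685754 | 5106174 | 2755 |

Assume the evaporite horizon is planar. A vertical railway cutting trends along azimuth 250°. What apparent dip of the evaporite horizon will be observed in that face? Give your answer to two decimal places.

Let the plane be z = a·x + b·y + c.
Pit 3−Pit 2: 43a − 368b = 108;  Pit 4−Pit 2: 1169a − 2324b = 1330.
Solving gives a = 0.72200, b = −0.20911.
Unit vector along 250° is (sin 250°, cos 250°) = (-0.9397, -0.3420).
Slope in that direction = a·(-0.9397) + b·(-0.3420) = −0.60694.
Apparent dip = arctan|0.60694| = 31.26° (true dip is 36.9°, so apparent ≤ true as expected).

31.26°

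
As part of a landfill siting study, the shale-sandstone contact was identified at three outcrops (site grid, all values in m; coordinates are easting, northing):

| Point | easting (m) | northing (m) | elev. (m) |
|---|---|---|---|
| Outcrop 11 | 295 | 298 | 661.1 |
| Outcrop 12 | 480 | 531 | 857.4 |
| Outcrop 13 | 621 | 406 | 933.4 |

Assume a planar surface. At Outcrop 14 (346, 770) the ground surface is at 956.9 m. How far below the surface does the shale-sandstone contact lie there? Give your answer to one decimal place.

142.5 m

Two edge vectors: Outcrop 11→Outcrop 12 = (185, 233, 196.3), Outcrop 11→Outcrop 13 = (326, 108, 272.3).
Normal n = (Outcrop 11→Outcrop 12) × (Outcrop 11→Outcrop 13) = (42245.5, 13618.3, -55978).
So ∂z/∂easting = −n_x/n_z = 0.75468 and ∂z/∂northing = −n_y/n_z = 0.24328.
Intercept c from Outcrop 11: 661.1 − 222.63 − 72.50 = 365.97.
At (346, 770): z_contact = 261.12 + 187.33 + 365.97 = 814.42 m.
Depth below ground = 956.9 − 814.42 = 142.5 m.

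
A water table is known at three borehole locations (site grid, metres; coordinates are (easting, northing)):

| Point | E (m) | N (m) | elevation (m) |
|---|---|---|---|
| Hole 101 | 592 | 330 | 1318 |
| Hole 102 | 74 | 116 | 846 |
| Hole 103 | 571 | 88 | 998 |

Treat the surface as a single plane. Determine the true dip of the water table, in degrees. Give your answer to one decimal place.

53.3°

Let the plane be z = a·E + b·N + c.
Hole 102−Hole 101: −518a − 214b = −472;  Hole 103−Hole 101: −21a − 242b = −320.
Solving gives a = 0.37848, b = 1.28947.
Gradient magnitude |∇z| = √(a² + b²) = √(0.14325 + 1.66273) = 1.34387.
True dip = arctan(1.34387) = 53.3°, dipping toward SSW (azimuth ≈ 196°).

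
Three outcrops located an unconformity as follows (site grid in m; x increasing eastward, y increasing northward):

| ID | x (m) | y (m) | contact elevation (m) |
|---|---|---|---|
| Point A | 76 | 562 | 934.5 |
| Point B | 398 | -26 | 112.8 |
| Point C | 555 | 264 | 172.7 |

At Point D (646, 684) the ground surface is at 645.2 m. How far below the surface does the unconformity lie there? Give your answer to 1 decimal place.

236.6 m

Let the plane be z = a·x + b·y + c.
Point B−Point A: 322a − 588b = −821.7;  Point C−Point A: 479a − 298b = −761.8.
Solving gives a = −1.09357, b = 0.79859.
Then c = 934.5 − a·76 − b·562 = 568.80.
At (646, 684): z_contact = −706.45 + 546.23 + 568.80 = 408.59 m.
Depth below ground = 645.2 − 408.59 = 236.6 m.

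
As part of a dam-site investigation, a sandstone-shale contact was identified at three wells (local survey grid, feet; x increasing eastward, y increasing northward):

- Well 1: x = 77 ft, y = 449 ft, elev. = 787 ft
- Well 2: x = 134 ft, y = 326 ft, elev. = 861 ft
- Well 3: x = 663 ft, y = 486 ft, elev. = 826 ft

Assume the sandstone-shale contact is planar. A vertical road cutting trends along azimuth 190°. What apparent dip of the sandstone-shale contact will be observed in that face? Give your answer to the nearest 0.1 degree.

27.9°

Two edge vectors: Well 1→Well 2 = (57, -123, 74), Well 1→Well 3 = (586, 37, 39).
Normal n = (Well 1→Well 2) × (Well 1→Well 3) = (-7535, 41141, 74187).
So ∂z/∂x = −n_x/n_z = 0.10157 and ∂z/∂y = −n_y/n_z = −0.55456.
Unit vector along 190° is (sin 190°, cos 190°) = (-0.1736, -0.9848).
Slope in that direction = a·(-0.1736) + b·(-0.9848) = 0.52850.
Apparent dip = arctan|0.52850| = 27.9° (true dip is 29.4°, so apparent ≤ true as expected).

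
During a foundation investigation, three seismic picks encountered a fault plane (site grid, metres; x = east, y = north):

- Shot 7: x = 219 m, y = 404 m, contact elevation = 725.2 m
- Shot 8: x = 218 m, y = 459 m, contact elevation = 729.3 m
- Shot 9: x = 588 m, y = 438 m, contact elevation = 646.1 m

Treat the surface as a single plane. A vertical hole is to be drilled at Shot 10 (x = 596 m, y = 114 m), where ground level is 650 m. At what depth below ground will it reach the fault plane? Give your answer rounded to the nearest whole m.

29 m

Let the plane be z = a·x + b·y + c.
Shot 8−Shot 7: −1a + 55b = 4.1;  Shot 9−Shot 7: 369a + 34b = −79.1.
Solving gives a = −0.22086, b = 0.07053.
Then c = 725.2 − a·219 − b·404 = 745.07.
At (596, 114): z_contact = −131.6 + 8.0 + 745.07 = 621.5 m.
Depth below ground = 650 − 621.5 = 29 m.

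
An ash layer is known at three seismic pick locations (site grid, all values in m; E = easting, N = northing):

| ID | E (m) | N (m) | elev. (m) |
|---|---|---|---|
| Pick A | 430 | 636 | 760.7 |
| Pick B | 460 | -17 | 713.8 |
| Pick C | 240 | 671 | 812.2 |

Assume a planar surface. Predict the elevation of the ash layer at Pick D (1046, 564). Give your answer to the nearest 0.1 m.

596.2 m

Let the plane be z = a·E + b·N + c.
Pick B−Pick A: 30a − 653b = −46.9;  Pick C−Pick A: −190a + 35b = 51.5.
Solving gives a = −0.260023, b = 0.059876.
Then c = 760.7 − a·430 − b·636 = 834.43.
At (1046, 564): z = −272.0 + 33.8 + 834.43 = 596.2 m.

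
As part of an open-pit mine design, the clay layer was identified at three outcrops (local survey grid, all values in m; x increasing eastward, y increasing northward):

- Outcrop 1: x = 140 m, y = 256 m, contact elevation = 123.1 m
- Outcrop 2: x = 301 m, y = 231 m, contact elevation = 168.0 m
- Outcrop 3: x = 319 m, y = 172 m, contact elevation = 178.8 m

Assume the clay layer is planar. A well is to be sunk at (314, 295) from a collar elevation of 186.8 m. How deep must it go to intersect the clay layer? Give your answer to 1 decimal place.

Two edge vectors: Outcrop 1→Outcrop 2 = (161, -25, 44.9), Outcrop 1→Outcrop 3 = (179, -84, 55.7).
Normal n = (Outcrop 1→Outcrop 2) × (Outcrop 1→Outcrop 3) = (2379.1, -930.6, -9049).
So ∂z/∂x = −n_x/n_z = 0.26291 and ∂z/∂y = −n_y/n_z = −0.10284.
Intercept c from Outcrop 1: 123.1 − 36.81 + 26.33 = 112.62.
At (314, 295): z_contact = 82.55 − 30.34 + 112.62 = 164.84 m.
Depth below ground = 186.8 − 164.84 = 22.0 m.

22.0 m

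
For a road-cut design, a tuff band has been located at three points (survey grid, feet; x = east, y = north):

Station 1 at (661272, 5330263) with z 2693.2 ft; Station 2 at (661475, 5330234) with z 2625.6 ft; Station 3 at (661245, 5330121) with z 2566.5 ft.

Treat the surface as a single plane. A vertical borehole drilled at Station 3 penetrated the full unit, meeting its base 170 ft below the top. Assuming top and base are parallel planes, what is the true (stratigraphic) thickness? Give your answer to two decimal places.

123.15 ft

Let the plane be z = a·x + b·y + c.
Station 2−Station 1: 203a − 29b = −67.6;  Station 3−Station 1: −27a − 142b = −126.7.
Solving gives a = −0.20010, b = 0.93030.
|∇z| = √(a²+b²) = 0.95158, so dip δ = arctan(0.95158) = 43.58°.
True thickness = vertical thickness × cos δ = 170 × cos 43.58° = 123.15 ft.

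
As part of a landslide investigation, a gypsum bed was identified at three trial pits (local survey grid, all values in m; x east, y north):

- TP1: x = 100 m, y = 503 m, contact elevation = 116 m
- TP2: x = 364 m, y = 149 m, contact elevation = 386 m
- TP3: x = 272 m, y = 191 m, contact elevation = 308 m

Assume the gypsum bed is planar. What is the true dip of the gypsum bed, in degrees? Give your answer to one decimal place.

38.1°

Let the plane be z = a·x + b·y + c.
TP2−TP1: 264a − 354b = 270;  TP3−TP1: 172a − 312b = 192.
Solving gives a = 0.75754, b = −0.19777.
Gradient magnitude |∇z| = √(a² + b²) = √(0.57387 + 0.03911) = 0.78293.
True dip = arctan(0.78293) = 38.1°, dipping toward WNW (azimuth ≈ 285°).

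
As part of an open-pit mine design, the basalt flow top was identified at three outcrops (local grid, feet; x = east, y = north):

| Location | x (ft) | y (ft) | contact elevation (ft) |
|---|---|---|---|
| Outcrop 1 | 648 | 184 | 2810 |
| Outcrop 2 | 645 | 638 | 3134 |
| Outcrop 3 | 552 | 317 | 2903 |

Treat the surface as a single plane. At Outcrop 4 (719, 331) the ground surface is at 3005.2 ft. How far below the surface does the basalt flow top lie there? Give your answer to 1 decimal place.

88.8 ft

Two edge vectors: Outcrop 1→Outcrop 2 = (-3, 454, 324), Outcrop 1→Outcrop 3 = (-96, 133, 93).
Normal n = (Outcrop 1→Outcrop 2) × (Outcrop 1→Outcrop 3) = (-870, -30825, 43185).
So ∂z/∂x = −n_x/n_z = 0.02015 and ∂z/∂y = −n_y/n_z = 0.71379.
Intercept c from Outcrop 1: 2810 − 13.05 − 131.34 = 2665.61.
At (719, 331): z_contact = 14.48 + 236.26 + 2665.61 = 2916.36 ft.
Depth below ground = 3005.2 − 2916.36 = 88.8 ft.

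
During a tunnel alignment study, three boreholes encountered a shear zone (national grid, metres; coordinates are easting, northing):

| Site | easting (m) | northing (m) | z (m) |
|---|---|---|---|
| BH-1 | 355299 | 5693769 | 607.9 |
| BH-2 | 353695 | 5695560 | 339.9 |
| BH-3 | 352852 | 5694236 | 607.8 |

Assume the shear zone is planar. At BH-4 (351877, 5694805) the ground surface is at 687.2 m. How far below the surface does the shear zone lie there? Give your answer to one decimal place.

148.5 m

Two edge vectors: BH-1→BH-2 = (-1604, 1791, -268), BH-1→BH-3 = (-2447, 467, -0.1).
Normal n = (BH-1→BH-2) × (BH-1→BH-3) = (124976.9, 655635.6, 3633509).
So ∂z/∂easting = −n_x/n_z = −0.034395649 and ∂z/∂northing = −n_y/n_z = −0.180441441.
Intercept c from BH-1: 607.9 + 12220.74 + 1027391.88 = 1040220.52.
At (351877, 5694805): z_contact = −12103.04 − 1027578.82 + 1040220.52 = 538.66 m.
Depth below ground = 687.2 − 538.66 = 148.5 m.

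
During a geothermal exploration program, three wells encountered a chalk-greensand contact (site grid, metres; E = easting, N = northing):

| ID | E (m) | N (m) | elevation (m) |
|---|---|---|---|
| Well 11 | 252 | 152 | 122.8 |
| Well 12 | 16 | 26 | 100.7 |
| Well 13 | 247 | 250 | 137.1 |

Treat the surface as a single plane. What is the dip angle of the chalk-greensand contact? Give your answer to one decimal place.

Let the plane be z = a·E + b·N + c.
Well 12−Well 11: −236a − 126b = −22.1;  Well 13−Well 11: −5a + 98b = 14.3.
Solving gives a = 0.01532, b = 0.14670.
Gradient magnitude |∇z| = √(a² + b²) = √(0.00023 + 0.02152) = 0.14750.
True dip = arctan(0.14750) = 8.4°, dipping toward S (azimuth ≈ 186°).

8.4°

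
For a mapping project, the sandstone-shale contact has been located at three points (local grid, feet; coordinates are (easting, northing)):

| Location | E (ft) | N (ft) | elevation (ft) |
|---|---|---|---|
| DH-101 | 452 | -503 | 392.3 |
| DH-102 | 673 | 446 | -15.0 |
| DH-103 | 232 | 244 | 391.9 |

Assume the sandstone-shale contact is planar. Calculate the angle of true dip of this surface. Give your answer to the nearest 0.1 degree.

Let the plane be z = a·E + b·N + c.
DH-102−DH-101: 221a + 949b = −407.3;  DH-103−DH-101: −220a + 747b = −0.4.
Solving gives a = −0.81279, b = −0.23991.
Gradient magnitude |∇z| = √(a² + b²) = √(0.66062 + 0.05756) = 0.84745.
True dip = arctan(0.84745) = 40.3°, dipping toward ENE (azimuth ≈ 074°).

40.3°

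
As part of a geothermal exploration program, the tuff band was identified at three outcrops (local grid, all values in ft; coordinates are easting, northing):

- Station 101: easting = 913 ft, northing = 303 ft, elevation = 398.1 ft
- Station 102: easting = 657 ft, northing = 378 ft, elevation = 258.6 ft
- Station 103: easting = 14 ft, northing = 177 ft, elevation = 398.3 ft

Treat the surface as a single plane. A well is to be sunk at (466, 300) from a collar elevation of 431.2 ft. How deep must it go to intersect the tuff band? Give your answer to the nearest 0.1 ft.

108.1 ft

Two edge vectors: Station 101→Station 102 = (-256, 75, -139.5), Station 101→Station 103 = (-899, -126, 0.2).
Normal n = (Station 101→Station 102) × (Station 101→Station 103) = (-17562, 125461.7, 99681).
So ∂z/∂easting = −n_x/n_z = 0.17618 and ∂z/∂northing = −n_y/n_z = −1.25863.
Intercept c from Station 101: 398.1 − 160.85 + 381.37 = 618.61.
At (466, 300): z_contact = 82.10 − 377.59 + 618.61 = 323.12 ft.
Depth below ground = 431.2 − 323.12 = 108.1 ft.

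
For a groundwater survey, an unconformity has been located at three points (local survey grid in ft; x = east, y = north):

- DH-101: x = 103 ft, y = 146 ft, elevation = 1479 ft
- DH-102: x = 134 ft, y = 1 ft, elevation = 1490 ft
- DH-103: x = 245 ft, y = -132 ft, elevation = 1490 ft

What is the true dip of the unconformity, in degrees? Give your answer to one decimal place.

9.0°

Two edge vectors: DH-101→DH-102 = (31, -145, 11), DH-101→DH-103 = (142, -278, 11).
Normal n = (DH-101→DH-102) × (DH-101→DH-103) = (1463, 1221, 11972).
So ∂z/∂x = −n_x/n_z = −0.12220 and ∂z/∂y = −n_y/n_z = −0.10199.
Gradient magnitude |∇z| = √(a² + b²) = √(0.01493 + 0.01040) = 0.15917.
True dip = arctan(0.15917) = 9.0°, dipping toward NE (azimuth ≈ 050°).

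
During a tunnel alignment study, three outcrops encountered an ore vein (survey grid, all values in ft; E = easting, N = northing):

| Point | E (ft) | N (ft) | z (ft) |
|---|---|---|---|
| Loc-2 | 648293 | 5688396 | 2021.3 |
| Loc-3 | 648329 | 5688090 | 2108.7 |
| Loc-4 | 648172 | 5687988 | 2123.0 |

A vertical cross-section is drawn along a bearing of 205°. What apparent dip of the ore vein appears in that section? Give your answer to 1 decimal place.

12.0°

Two edge vectors: Loc-2→Loc-3 = (36, -306, 87.4), Loc-2→Loc-4 = (-121, -408, 101.7).
Normal n = (Loc-2→Loc-3) × (Loc-2→Loc-4) = (4539, -14236.6, -51714).
So ∂z/∂E = −n_x/n_z = 0.08777 and ∂z/∂N = −n_y/n_z = −0.27529.
Unit vector along 205° is (sin 205°, cos 205°) = (-0.4226, -0.9063).
Slope in that direction = a·(-0.4226) + b·(-0.9063) = 0.21241.
Apparent dip = arctan|0.21241| = 12.0° (true dip is 16.1°, so apparent ≤ true as expected).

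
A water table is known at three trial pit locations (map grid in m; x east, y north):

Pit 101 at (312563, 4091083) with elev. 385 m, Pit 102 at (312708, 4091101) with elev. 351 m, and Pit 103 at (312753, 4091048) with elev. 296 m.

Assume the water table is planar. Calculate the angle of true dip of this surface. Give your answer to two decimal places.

Two edge vectors: Pit 101→Pit 102 = (145, 18, -34), Pit 101→Pit 103 = (190, -35, -89).
Normal n = (Pit 101→Pit 102) × (Pit 101→Pit 103) = (-2792, 6445, -8495).
So ∂z/∂x = −n_x/n_z = −0.32866 and ∂z/∂y = −n_y/n_z = 0.75868.
Gradient magnitude |∇z| = √(a² + b²) = √(0.10802 + 0.57560) = 0.82681.
True dip = arctan(0.82681) = 39.58°, dipping toward SSE (azimuth ≈ 157°).

39.58°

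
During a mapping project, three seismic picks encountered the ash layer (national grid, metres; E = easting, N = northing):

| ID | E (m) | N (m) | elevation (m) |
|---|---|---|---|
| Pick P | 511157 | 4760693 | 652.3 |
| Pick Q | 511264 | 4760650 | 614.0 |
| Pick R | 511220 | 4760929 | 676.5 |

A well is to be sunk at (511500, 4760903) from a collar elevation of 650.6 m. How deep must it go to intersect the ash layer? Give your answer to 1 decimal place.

58.8 m

Two edge vectors: Pick P→Pick Q = (107, -43, -38.3), Pick P→Pick R = (63, 236, 24.2).
Normal n = (Pick P→Pick Q) × (Pick P→Pick R) = (7998.2, -5002.3, 27961).
So ∂z/∂E = −n_x/n_z = −0.286048425 and ∂z/∂N = −n_y/n_z = 0.178902757.
Intercept c from Pick P: 652.3 + 146215.65 − 851701.10 = −704833.15.
At (511500, 4760903): z_contact = −146313.77 + 851738.67 − 704833.15 = 591.75 m.
Depth below ground = 650.6 − 591.75 = 58.8 m.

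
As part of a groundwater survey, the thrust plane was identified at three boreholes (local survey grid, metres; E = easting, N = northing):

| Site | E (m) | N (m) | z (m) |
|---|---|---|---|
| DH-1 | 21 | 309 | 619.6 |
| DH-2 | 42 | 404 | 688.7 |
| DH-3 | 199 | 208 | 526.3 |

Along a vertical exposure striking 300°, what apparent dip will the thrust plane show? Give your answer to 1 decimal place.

Let the plane be z = a·E + b·N + c.
DH-2−DH-1: 21a + 95b = 69.1;  DH-3−DH-1: 178a − 101b = −93.3.
Solving gives a = −0.09902, b = 0.74926.
Unit vector along 300° is (sin 300°, cos 300°) = (-0.8660, 0.5000).
Slope in that direction = a·(-0.8660) + b·(0.5000) = 0.46038.
Apparent dip = arctan|0.46038| = 24.7° (true dip is 37.1°, so apparent ≤ true as expected).

24.7°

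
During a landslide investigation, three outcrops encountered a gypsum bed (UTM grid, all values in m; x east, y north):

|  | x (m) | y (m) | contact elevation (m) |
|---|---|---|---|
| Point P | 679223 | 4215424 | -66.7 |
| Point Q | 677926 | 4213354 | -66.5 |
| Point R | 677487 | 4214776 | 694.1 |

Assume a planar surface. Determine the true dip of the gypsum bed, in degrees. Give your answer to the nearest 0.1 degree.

Let the plane be z = a·x + b·y + c.
Point Q−Point P: −1297a − 2070b = 0.2;  Point R−Point P: −1736a − 648b = 760.8.
Solving gives a = −0.57199, b = 0.35830.
Gradient magnitude |∇z| = √(a² + b²) = √(0.32717 + 0.12838) = 0.67494.
True dip = arctan(0.67494) = 34.0°, dipping toward ESE (azimuth ≈ 122°).

34.0°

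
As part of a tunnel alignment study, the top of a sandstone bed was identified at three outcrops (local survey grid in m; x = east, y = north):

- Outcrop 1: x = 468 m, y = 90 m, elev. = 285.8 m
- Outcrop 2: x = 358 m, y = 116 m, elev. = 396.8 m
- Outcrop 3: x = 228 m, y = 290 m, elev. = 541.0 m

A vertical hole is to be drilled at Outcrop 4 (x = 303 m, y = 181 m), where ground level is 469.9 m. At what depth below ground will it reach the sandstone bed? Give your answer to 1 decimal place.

Two edge vectors: Outcrop 1→Outcrop 2 = (-110, 26, 111), Outcrop 1→Outcrop 3 = (-240, 200, 255.2).
Normal n = (Outcrop 1→Outcrop 2) × (Outcrop 1→Outcrop 3) = (-15564.8, 1432, -15760).
So ∂z/∂x = −n_x/n_z = −0.98761 and ∂z/∂y = −n_y/n_z = 0.09086.
Intercept c from Outcrop 1: 285.8 + 462.20 − 8.18 = 739.83.
At (303, 181): z_contact = −299.25 + 16.45 + 739.83 = 457.02 m.
Depth below ground = 469.9 − 457.02 = 12.9 m.

12.9 m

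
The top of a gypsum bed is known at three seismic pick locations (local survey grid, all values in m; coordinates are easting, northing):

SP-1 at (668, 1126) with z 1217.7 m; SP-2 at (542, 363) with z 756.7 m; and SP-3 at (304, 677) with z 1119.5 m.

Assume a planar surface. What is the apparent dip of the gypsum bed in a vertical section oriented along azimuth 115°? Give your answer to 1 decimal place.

Two edge vectors: SP-1→SP-2 = (-126, -763, -461), SP-1→SP-3 = (-364, -449, -98.2).
Normal n = (SP-1→SP-2) × (SP-1→SP-3) = (-132062.4, 155430.8, -221158).
So ∂z/∂easting = −n_x/n_z = −0.59714 and ∂z/∂northing = −n_y/n_z = 0.70280.
Unit vector along 115° is (sin 115°, cos 115°) = (0.9063, -0.4226).
Slope in that direction = a·(0.9063) + b·(-0.4226) = −0.83821.
Apparent dip = arctan|0.83821| = 40.0° (true dip is 42.7°, so apparent ≤ true as expected).

40.0°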